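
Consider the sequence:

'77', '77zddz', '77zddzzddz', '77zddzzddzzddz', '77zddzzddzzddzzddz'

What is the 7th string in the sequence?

77zddzzddzzddzzddzzddzzddz

The strings grow by a fixed suffix zddz each time.
From 77zddzzddzzddzzddz, 2 further steps: 77zddzzddzzddzzddz → 77zddzzddzzddzzddzzddz → (answer).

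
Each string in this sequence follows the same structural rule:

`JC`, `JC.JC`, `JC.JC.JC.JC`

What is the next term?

JC.JC.JC.JC.JC.JC.JC.JC

s(k+1) = s(k)·.·s(k) — each term doubles the last with '.' between the halves.
One more doubling of JC.JC.JC.JC gives the answer.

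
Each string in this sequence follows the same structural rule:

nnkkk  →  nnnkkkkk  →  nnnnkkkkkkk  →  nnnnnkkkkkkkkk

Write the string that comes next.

The n-th term is n n's then 2n-1 k's, where the shown terms are n = 2, 3, 4, 5.
At n = 6 the blocks have lengths 6, 11.

nnnnnnkkkkkkkkkkk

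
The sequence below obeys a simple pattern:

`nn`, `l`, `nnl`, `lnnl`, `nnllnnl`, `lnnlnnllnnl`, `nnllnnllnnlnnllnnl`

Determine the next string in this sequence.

Each term (from the third on) is the two preceding terms concatenated in order: term 3 = nn·l = nnl.
So term 8 is lnnlnnllnnl·nnllnnllnnlnnllnnl.

lnnlnnllnnlnnllnnllnnlnnllnnl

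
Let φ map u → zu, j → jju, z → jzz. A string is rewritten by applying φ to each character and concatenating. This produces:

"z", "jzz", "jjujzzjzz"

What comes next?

jjujjuzujjujzzjzzjjujzzjzz

Expanding jjujzzjzz: j→jju, j→jju, u→zu, j→jju, z→jzz, z→jzz, j→jju, z→jzz, z→jzz. Concatenated: jju jju zu jju jzz jzz jju jzz jzz.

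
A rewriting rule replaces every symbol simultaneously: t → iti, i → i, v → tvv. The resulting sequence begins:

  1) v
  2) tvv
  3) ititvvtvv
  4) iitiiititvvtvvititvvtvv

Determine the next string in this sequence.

Applying the rule to each of the 23 symbols of iitiiititvvtvvititvvtvv gives the pieces i i iti i i i iti i iti tvv tvv iti tvv tvv i iti i iti tvv tvv iti tvv tvv, which concatenate to the answer.

iiitiiiiitiiititvvtvvititvvtvviitiiititvvtvvititvvtvv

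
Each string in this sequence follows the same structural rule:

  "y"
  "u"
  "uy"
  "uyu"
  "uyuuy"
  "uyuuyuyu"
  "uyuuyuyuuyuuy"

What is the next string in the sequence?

Each term (from the third on) is the previous term followed by the one before it: term 3 = u·y = uy.
So term 8 is uyuuyuyuuyuuy·uyuuyuyu.

uyuuyuyuuyuuyuyuuyuyu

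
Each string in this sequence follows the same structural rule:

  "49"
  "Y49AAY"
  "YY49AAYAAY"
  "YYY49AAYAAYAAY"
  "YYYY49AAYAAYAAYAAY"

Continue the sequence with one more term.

YYYYY49AAYAAYAAYAAYAAY

Every step adds Y to the front and AAY to the end of the previous string.
One more step from YYYY49AAYAAYAAYAAY gives the answer.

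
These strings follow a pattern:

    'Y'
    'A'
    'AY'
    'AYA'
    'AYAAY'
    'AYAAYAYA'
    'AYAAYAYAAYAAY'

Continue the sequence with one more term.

From term 3 onward, concatenate the last term with the second-to-last: A·Y = AY, AY·A = AYA, …
Continuing: AYAAYAYAAYAAY · AYAAYAYA gives term 8.

AYAAYAYAAYAAYAYAAYAYA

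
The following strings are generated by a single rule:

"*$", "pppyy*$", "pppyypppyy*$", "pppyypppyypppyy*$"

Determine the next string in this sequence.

pppyypppyypppyypppyy*$

Each term is the previous one with pppyy prepended.
So the next term is pppyy·pppyypppyypppyy*$.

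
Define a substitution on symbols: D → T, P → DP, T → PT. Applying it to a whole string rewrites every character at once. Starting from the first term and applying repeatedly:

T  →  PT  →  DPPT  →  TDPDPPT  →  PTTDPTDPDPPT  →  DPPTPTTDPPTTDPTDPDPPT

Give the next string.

TDPDPPTDPPTPTTDPDPPTPTTDPPTTDPTDPDPPT

Replace each of the 21 characters of DPPTPTTDPPTTDPTDPDPPT in place — T DP DP PT DP PT PT T DP DP PT PT T DP PT T DP T DP DP PT — and concatenate.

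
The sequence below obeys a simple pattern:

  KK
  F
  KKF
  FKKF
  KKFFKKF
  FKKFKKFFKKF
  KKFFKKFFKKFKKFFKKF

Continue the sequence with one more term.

FKKFKKFFKKFKKFFKKFFKKFKKFFKKF

Each term (from the third on) is the two preceding terms concatenated in order: term 3 = KK·F = KKF.
Continuing: FKKFKKFFKKF · KKFFKKFFKKFKKFFKKF gives term 8.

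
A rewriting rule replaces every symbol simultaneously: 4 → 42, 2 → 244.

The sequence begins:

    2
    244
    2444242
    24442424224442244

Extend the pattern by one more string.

Applying the rule to each of the 17 symbols of 24442424224442244 gives the pieces 244 42 42 42 244 42 244 42 244 244 42 42 42 244 244 42 42, which concatenate to the answer.

24442424224442244422442444242422442444242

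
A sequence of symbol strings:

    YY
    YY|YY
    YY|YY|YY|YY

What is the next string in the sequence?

Every step duplicates the string with '|' between the halves.
Doubling YY|YY|YY|YY with '|' between the halves:

YY|YY|YY|YY|YY|YY|YY|YY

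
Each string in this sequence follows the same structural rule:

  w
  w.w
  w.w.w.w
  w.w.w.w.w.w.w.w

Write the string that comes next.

s(k+1) = s(k)·.·s(k) — each term doubles the last with '.' between the halves.
Doubling w.w.w.w.w.w.w.w with '.' between the halves:

w.w.w.w.w.w.w.w.w.w.w.w.w.w.w.w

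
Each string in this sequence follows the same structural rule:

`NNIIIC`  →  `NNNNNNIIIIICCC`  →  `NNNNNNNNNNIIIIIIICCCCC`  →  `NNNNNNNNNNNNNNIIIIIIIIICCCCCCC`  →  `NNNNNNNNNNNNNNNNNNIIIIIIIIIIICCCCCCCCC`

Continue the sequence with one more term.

NNNNNNNNNNNNNNNNNNNNNNIIIIIIIIIIIIICCCCCCCCCCC

Each string has the form N^{4n-2} I^{2n+1} C^{2n-1} (n = 1, 2, …).
Setting n = 6 gives 22, 13, 11 characters in each block.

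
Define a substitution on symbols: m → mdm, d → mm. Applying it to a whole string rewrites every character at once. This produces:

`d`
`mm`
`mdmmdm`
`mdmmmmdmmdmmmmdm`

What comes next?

Rewriting the 16 symbols of mdmmmmdmmdmmmmdm one by one yields mdm mm mdm mdm mdm mdm mm mdm mdm mm mdm mdm mdm mdm mm mdm; concatenated:

mdmmmmdmmdmmdmmdmmmmdmmdmmmmdmmdmmdmmdmmmmdm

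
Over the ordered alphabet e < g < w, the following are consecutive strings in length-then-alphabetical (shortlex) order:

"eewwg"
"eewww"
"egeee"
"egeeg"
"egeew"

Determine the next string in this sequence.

egege

Treat egeew as a base-3 numeral over the given alphabet and add one, carrying through any trailing w's.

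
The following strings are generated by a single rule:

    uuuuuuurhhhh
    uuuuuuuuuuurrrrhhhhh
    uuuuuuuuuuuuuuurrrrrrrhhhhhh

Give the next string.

uuuuuuuuuuuuuuuuuuurrrrrrrrrrhhhhhhh

Reading off run lengths: u runs 7, 11, 15; r runs 1, 4, 7; h runs 4, 5, 6 — each is linear in n (n = 1, 2, …).
At n = 4 the blocks have lengths 19, 10, 7.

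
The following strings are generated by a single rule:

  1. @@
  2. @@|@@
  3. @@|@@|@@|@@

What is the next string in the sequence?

Each string is two copies of the previous one joined by '|'.
One more doubling of @@|@@|@@|@@ gives the answer.

@@|@@|@@|@@|@@|@@|@@|@@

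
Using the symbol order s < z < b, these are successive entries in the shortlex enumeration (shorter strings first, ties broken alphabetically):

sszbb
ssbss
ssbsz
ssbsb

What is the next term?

ssbzs

Find the rightmost character of ssbsb below b, bump it to the next letter, and reset everything to its right to s.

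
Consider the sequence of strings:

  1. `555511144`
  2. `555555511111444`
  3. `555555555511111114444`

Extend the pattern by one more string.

555555555555511111111144444

Each string has the form 5^{3n+1} 1^{2n+1} 4^{n+1} (n = 1, 2, …).
For the next term, n = 4, so the run lengths are 13, 9, 5.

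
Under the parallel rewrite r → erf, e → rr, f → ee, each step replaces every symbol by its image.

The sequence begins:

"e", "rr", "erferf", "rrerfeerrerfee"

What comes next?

Rewriting the 14 symbols of rrerfeerrerfee one by one yields erf erf rr erf ee rr rr erf erf rr erf ee rr rr; concatenated:

erferfrrerfeerrrrerferfrrerfeerrrr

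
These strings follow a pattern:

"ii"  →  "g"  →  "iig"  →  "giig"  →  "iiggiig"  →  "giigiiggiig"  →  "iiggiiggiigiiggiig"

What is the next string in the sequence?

giigiiggiigiiggiiggiigiiggiig

From term 3 onward, concatenate the second-to-last term with the last: ii·g = iig, g·iig = giig, …
Continuing: giigiiggiig · iiggiiggiigiiggiig gives term 8.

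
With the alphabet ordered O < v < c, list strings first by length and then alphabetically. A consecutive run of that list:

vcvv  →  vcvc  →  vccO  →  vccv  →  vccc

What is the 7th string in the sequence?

Stepping forward 2 times from vccc: vccc → cOOO, then the target.

cOOv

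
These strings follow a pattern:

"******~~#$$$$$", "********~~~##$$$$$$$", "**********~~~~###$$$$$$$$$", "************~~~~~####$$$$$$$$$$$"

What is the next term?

**************~~~~~~#####$$$$$$$$$$$$$

The n-th term is 2n+2 *'s then n ~'s then n-1 #'s then 2n+1 $'s, where the shown terms are n = 2, 3, 4, 5.
At n = 6 the blocks have lengths 14, 6, 5, 13.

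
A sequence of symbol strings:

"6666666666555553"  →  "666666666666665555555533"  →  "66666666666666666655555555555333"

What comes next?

Each string has the form 6^{4n+2} 5^{3n-1} 3^{n-1}, where the shown terms are n = 2, 3, 4.
At n = 5 the blocks have lengths 22, 14, 4.

6666666666666666666666555555555555553333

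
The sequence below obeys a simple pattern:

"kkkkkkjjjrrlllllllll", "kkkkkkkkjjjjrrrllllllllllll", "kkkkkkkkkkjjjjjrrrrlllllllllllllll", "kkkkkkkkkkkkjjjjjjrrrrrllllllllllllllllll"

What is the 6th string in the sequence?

Reading off run lengths: k runs 6, 8, 10, 12; j runs 3, 4, 5, 6; r runs 2, 3, 4, 5; l runs 9, 12, 15, 18 — each is linear in n, where the shown terms are n = 3, 4, 5, 6.
At n = 8 the blocks have lengths 16, 8, 7, 24.

kkkkkkkkkkkkkkkkjjjjjjjjrrrrrrrllllllllllllllllllllllll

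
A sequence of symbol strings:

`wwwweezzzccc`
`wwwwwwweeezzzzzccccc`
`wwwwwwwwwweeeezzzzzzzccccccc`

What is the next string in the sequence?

Each string has the form w^{3n+1} e^{n+1} z^{2n+1} c^{2n+1} (n = 1, 2, …).
For the next term, n = 4, so the run lengths are 13, 5, 9, 9.

wwwwwwwwwwwwweeeeezzzzzzzzzccccccccc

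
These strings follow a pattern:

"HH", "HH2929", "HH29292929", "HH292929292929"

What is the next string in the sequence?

Every step adds 2929 to the end: s(k+1) = s(k)·2929.
So the next term is HH292929292929·2929.

HH2929292929292929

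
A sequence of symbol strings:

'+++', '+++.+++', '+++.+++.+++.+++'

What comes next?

+++.+++.+++.+++.+++.+++.+++.+++

s(k+1) = s(k)·.·s(k) — each term doubles the last with '.' between the halves.
So the next term is two copies of +++.+++.+++.+++ with '.' between the halves.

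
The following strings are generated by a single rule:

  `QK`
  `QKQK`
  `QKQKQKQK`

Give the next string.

s(k+1) = s(k)·s(k) — each term doubles the last.
So the next term is two copies of QKQKQKQK.

QKQKQKQKQKQKQKQK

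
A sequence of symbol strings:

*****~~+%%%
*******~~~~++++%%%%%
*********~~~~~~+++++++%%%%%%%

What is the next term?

***********~~~~~~~~++++++++++%%%%%%%%%

Reading off run lengths: * runs 5, 7, 9; ~ runs 2, 4, 6; + runs 1, 4, 7; % runs 3, 5, 7 — each is linear in n (n = 1, 2, …).
At n = 4 the blocks have lengths 11, 8, 10, 9.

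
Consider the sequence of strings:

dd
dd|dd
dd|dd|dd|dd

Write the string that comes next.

dd|dd|dd|dd|dd|dd|dd|dd

Each string is two copies of the previous one joined by '|'.
One more doubling of dd|dd|dd|dd gives the answer.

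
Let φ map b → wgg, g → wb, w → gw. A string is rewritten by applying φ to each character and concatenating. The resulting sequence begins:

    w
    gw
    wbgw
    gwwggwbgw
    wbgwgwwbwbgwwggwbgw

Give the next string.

Rewriting the 19 symbols of wbgwgwwbwbgwwggwbgw one by one yields gw wgg wb gw wb gw gw wgg gw wgg wb gw gw wb wb gw wgg wb gw; concatenated:

gwwggwbgwwbgwgwwgggwwggwbgwgwwbwbgwwggwbgw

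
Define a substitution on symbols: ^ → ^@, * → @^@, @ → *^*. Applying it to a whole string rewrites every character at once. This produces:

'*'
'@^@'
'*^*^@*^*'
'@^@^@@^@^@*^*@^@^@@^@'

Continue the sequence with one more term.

*^*^@*^*^@*^**^*^@*^*^@*^*@^@^@@^@*^*^@*^*^@*^**^*^@*^*

Replace each of the 21 characters of @^@^@@^@^@*^*@^@^@@^@ in place — *^* ^@ *^* ^@ *^* *^* ^@ *^* ^@ *^* @^@ ^@ @^@ *^* ^@ *^* ^@ *^* *^* ^@ *^* — and concatenate.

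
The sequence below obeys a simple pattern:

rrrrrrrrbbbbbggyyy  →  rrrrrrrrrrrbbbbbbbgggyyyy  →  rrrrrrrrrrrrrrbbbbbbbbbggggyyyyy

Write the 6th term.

rrrrrrrrrrrrrrrrrrrrrrrbbbbbbbbbbbbbbbgggggggyyyyyyyy

The n-th term is 3n+2 r's then 2n+1 b's then n g's then n+1 y's, where the shown terms are n = 2, 3, 4.
For term 6, n = 7, so the run lengths are 23, 15, 7, 8.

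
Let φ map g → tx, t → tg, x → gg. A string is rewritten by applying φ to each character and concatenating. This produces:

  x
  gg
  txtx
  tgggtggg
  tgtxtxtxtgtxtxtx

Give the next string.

φ(tgtxtxtxtgtxtxtx) expands symbol-by-symbol to tg tx tg gg tg gg tg gg tg tx tg gg tg gg tg gg; joining the 16 pieces gives the next term.

tgtxtgggtgggtgggtgtxtgggtgggtggg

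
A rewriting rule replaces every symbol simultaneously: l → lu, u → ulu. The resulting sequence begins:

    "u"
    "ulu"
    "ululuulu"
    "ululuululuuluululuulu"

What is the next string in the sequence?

Rewriting the 21 symbols of ululuululuuluululuulu one by one yields ulu lu ulu lu ulu ulu lu ulu lu ulu ulu lu ulu ulu lu ulu lu ulu ulu lu ulu; concatenated:

ululuululuuluululuululuuluululuuluululuululuuluululuulu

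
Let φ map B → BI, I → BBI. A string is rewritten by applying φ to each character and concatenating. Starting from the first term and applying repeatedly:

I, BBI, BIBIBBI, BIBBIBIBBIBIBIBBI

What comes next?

Rewriting the 17 symbols of BIBBIBIBBIBIBIBBI one by one yields BI BBI BI BI BBI BI BBI BI BI BBI BI BBI BI BBI BI BI BBI; concatenated:

BIBBIBIBIBBIBIBBIBIBIBBIBIBBIBIBBIBIBIBBI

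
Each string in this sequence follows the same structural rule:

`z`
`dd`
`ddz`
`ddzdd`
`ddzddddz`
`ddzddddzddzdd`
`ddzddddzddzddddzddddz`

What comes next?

ddzddddzddzddddzddddzddzddddzddzdd

Each term (from the third on) is the previous term followed by the one before it: term 3 = dd·z = ddz.
So term 8 is ddzddddzddzddddzddddz·ddzddddzddzdd.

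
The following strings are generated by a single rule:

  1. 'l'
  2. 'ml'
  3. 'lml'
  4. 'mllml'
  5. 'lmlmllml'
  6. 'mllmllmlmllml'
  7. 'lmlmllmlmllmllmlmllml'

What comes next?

mllmllmlmllmllmlmllmlmllmllmlmllml

Each term (from the third on) is the two preceding terms concatenated in order: term 3 = l·ml = lml.
The next term joins mllmllmlmllml and lmlmllmlmllmllmlmllml.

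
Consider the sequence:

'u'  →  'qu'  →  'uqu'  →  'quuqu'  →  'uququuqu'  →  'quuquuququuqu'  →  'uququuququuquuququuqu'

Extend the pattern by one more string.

quuquuququuquuququuququuquuququuqu

This is a Fibonacci-style word recurrence s(k) = s(k−2)·s(k−1): e.g. u·qu = uqu.
So term 8 is quuquuququuqu·uququuququuquuququuqu.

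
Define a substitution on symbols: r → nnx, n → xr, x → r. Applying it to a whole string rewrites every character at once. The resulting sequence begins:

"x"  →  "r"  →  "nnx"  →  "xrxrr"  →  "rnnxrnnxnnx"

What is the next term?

Expanding rnnxrnnxnnx: r→nnx, n→xr, n→xr, x→r, r→nnx, n→xr, n→xr, x→r, n→xr, n→xr, x→r. Concatenated: nnx xr xr r nnx xr xr r xr xr r.

nnxxrxrrnnxxrxrrxrxrr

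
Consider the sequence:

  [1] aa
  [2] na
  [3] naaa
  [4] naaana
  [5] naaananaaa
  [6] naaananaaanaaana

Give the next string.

From term 3 onward, concatenate the last term with the second-to-last: na·aa = naaa, naaa·na = naaana, …
Continuing: naaananaaanaaana · naaananaaa gives term 7.

naaananaaanaaananaaananaaa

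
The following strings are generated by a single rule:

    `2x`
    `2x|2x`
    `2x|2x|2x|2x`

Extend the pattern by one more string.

Each string is two copies of the previous one joined by '|'.
Doubling 2x|2x|2x|2x with '|' between the halves:

2x|2x|2x|2x|2x|2x|2x|2x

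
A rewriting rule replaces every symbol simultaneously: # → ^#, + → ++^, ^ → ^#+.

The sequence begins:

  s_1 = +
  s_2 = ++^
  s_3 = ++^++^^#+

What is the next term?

Apply φ to ++^++^^#+ symbol by symbol: +→++^, +→++^, ^→^#+, +→++^, +→++^, ^→^#+, ^→^#+, #→^#, +→++^; joined: ++^ ++^ ^#+ ++^ ++^ ^#+ ^#+ ^# ++^.

++^++^^#+++^++^^#+^#+^#++^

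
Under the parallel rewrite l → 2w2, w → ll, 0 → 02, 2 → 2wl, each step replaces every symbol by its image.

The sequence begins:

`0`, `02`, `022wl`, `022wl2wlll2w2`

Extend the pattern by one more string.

Rewriting the 13 symbols of 022wl2wlll2w2 one by one yields 02 2wl 2wl ll 2w2 2wl ll 2w2 2w2 2w2 2wl ll 2wl; concatenated:

022wl2wlll2w22wlll2w22w22w22wlll2wl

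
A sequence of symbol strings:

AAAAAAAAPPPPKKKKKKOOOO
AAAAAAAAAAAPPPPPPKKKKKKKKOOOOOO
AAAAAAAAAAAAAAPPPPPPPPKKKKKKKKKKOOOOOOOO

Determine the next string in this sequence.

Reading off run lengths: A runs 8, 11, 14; P runs 4, 6, 8; K runs 6, 8, 10; O runs 4, 6, 8 — each is linear in n, where the shown terms are n = 2, 3, 4.
For the next term, n = 5, so the run lengths are 17, 10, 12, 10.

AAAAAAAAAAAAAAAAAPPPPPPPPPPKKKKKKKKKKKKOOOOOOOOOO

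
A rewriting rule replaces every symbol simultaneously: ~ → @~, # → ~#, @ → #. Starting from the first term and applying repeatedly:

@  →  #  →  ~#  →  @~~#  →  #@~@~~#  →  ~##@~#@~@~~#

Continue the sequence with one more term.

@~~#~##@~~##@~#@~@~~#

Expanding ~##@~#@~@~~#: ~→@~, #→~#, #→~#, @→#, ~→@~, #→~#, @→#, ~→@~, @→#, ~→@~, ~→@~, #→~#. Concatenated: @~ ~# ~# # @~ ~# # @~ # @~ @~ ~#.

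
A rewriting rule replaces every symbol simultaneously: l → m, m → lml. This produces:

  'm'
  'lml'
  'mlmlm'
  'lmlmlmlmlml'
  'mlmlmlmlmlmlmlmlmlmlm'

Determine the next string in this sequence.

lmlmlmlmlmlmlmlmlmlmlmlmlmlmlmlmlmlmlmlmlml

Replace each of the 21 characters of mlmlmlmlmlmlmlmlmlmlm in place — lml m lml m lml m lml m lml m lml m lml m lml m lml m lml m lml — and concatenate.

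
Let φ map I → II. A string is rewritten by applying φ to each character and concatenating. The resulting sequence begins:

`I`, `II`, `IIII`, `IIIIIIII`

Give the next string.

Rewriting each symbol of IIIIIIII: I→II, I→II, I→II, I→II, I→II, I→II, I→II, I→II, which concatenates to II II II II II II II II.

IIIIIIIIIIIIIIII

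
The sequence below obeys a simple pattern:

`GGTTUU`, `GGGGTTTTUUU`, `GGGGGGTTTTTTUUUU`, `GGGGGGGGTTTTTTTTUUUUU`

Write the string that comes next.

GGGGGGGGGGTTTTTTTTTTUUUUUU

Reading off run lengths: G runs 2, 4, 6, 8; T runs 2, 4, 6, 8; U runs 2, 3, 4, 5 — each is linear in n (n = 1, 2, …).
For the next term, n = 5, so the run lengths are 10, 10, 6.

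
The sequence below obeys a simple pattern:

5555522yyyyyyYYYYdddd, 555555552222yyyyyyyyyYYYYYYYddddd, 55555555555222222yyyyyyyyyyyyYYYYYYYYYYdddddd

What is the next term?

5555555555555522222222yyyyyyyyyyyyyyyYYYYYYYYYYYYYddddddd

The n-th term is 3n+2 5's then 2n 2's then 3n+3 y's then 3n+1 Y's then n+3 d's (n = 1, 2, …).
For the next term, n = 4, so the run lengths are 14, 8, 15, 13, 7.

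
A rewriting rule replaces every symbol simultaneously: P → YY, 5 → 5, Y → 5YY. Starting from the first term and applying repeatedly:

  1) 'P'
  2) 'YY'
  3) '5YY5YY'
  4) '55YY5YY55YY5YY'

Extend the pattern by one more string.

555YY5YY55YY5YY555YY5YY55YY5YY

φ(55YY5YY55YY5YY) expands symbol-by-symbol to 5 5 5YY 5YY 5 5YY 5YY 5 5 5YY 5YY 5 5YY 5YY; joining the 14 pieces gives the next term.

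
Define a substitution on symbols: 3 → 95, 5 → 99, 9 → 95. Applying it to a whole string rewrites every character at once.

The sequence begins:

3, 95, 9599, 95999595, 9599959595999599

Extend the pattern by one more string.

95999595959995999599959595999595

Replace each of the 16 characters of 9599959595999599 in place — 95 99 95 95 95 99 95 99 95 99 95 95 95 99 95 95 — and concatenate.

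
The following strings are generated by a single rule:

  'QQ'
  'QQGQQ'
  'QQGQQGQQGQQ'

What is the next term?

s(k+1) = s(k)·G·s(k) — each term doubles the last with 'G' between the halves.
Doubling QQGQQGQQGQQ with 'G' between the halves:

QQGQQGQQGQQGQQGQQGQQGQQ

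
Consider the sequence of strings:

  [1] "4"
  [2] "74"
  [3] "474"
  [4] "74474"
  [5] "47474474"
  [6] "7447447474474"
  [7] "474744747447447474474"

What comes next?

Each term (from the third on) is the two preceding terms concatenated in order: term 3 = 4·74 = 474.
So term 8 is 7447447474474·474744747447447474474.

7447447474474474744747447447474474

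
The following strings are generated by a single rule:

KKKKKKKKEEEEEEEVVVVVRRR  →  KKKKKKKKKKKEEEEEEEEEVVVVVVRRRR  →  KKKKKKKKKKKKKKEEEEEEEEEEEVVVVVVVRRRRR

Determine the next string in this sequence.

Reading off run lengths: K runs 8, 11, 14; E runs 7, 9, 11; V runs 5, 6, 7; R runs 3, 4, 5 — each is linear in n, where the shown terms are n = 3, 4, 5.
For the next term, n = 6, so the run lengths are 17, 13, 8, 6.

KKKKKKKKKKKKKKKKKEEEEEEEEEEEEEVVVVVVVVRRRRRR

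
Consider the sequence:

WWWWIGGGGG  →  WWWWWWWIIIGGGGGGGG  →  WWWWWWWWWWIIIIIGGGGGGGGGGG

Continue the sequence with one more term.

The n-th term is 3n+1 W's then 2n-1 I's then 3n+2 G's (n = 1, 2, …).
At n = 4 the blocks have lengths 13, 7, 14.

WWWWWWWWWWWWWIIIIIIIGGGGGGGGGGGGGG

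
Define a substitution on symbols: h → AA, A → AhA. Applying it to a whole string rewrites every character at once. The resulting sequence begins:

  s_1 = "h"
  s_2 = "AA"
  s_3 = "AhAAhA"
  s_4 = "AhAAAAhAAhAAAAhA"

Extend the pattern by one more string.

Rewriting the 16 symbols of AhAAAAhAAhAAAAhA one by one yields AhA AA AhA AhA AhA AhA AA AhA AhA AA AhA AhA AhA AhA AA AhA; concatenated:

AhAAAAhAAhAAhAAhAAAAhAAhAAAAhAAhAAhAAhAAAAhA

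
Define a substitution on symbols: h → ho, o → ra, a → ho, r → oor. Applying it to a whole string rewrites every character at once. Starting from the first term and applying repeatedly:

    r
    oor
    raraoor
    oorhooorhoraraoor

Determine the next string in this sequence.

φ(oorhooorhoraraoor) expands symbol-by-symbol to ra ra oor ho ra ra ra oor ho ra oor ho oor ho ra ra oor; joining the 17 pieces gives the next term.

raraoorhorararaoorhoraoorhooorhoraraoor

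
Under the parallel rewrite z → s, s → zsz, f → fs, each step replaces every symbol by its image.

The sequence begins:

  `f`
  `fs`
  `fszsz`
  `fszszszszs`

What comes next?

Expanding fszszszszs: f→fs, s→zsz, z→s, s→zsz, z→s, s→zsz, z→s, s→zsz, z→s, s→zsz. Concatenated: fs zsz s zsz s zsz s zsz s zsz.

fszszszszszszszszszsz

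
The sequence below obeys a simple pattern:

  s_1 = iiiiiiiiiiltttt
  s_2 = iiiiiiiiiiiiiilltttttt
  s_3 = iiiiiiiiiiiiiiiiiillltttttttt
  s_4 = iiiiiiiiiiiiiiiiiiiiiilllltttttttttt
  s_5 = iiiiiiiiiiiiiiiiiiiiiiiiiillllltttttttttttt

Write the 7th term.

iiiiiiiiiiiiiiiiiiiiiiiiiiiiiiiiiillllllltttttttttttttttt

The n-th term is 4n-2 i's then n-2 l's then 2n-2 t's, where the shown terms are n = 3, 4, 5, 6, 7.
Setting n = 9 gives 34, 7, 16 characters in each block.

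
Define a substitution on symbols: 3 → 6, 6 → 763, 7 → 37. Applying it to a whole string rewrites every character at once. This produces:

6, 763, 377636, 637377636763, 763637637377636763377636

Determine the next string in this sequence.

Replace each of the 24 characters of 763637637377636763377636 in place — 37 763 6 763 6 37 763 6 37 6 37 37 763 6 763 37 763 6 6 37 37 763 6 763 — and concatenate.

377636763637763637637377636763377636637377636763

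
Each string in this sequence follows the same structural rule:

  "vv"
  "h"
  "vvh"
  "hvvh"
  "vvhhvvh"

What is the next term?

From term 3 onward, concatenate the second-to-last term with the last: vv·h = vvh, h·vvh = hvvh, …
The next term joins hvvh and vvhhvvh.

hvvhvvhhvvh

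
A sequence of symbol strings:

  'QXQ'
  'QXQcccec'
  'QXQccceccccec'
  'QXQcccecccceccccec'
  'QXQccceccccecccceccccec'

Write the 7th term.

Each term is the previous one with cccec appended.
From QXQccceccccecccceccccec, 2 further steps: QXQccceccccecccceccccec → QXQcccecccceccccecccceccccec → (answer).

QXQccceccccecccceccccecccceccccec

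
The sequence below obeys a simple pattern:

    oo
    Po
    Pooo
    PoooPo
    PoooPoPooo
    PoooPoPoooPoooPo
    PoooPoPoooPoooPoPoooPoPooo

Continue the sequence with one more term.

From term 3 onward, concatenate the last term with the second-to-last: Po·oo = Pooo, Pooo·Po = PoooPo, …
Continuing: PoooPoPoooPoooPoPoooPoPooo · PoooPoPoooPoooPo gives term 8.

PoooPoPoooPoooPoPoooPoPoooPoooPoPoooPoooPo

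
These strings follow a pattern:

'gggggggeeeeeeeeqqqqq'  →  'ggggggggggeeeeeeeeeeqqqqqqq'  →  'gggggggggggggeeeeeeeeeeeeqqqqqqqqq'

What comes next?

Reading off run lengths: g runs 7, 10, 13; e runs 8, 10, 12; q runs 5, 7, 9 — each is linear in n, where the shown terms are n = 3, 4, 5.
At n = 6 the blocks have lengths 16, 14, 11.

ggggggggggggggggeeeeeeeeeeeeeeqqqqqqqqqqq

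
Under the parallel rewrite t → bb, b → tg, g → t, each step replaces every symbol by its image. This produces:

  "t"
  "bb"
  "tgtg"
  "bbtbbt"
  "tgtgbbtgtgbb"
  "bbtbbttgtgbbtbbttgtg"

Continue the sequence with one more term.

Rewriting the 20 symbols of bbtbbttgtgbbtbbttgtg one by one yields tg tg bb tg tg bb bb t bb t tg tg bb tg tg bb bb t bb t; concatenated:

tgtgbbtgtgbbbbtbbttgtgbbtgtgbbbbtbbt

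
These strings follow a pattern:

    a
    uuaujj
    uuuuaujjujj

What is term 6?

uuuuuuuuuuaujjujjujjujjujj

Every step adds uu to the front and ujj to the end of the previous string.
From uuuuaujjujj, 3 further steps: uuuuaujjujj → uuuuuuaujjujjujj → uuuuuuuuaujjujjujjujj → (answer).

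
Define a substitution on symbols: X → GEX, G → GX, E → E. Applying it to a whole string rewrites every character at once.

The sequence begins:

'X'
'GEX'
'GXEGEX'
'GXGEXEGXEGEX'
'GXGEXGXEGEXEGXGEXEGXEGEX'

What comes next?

GXGEXGXEGEXGXGEXEGXEGEXEGXGEXGXEGEXEGXGEXEGXEGEX

Replace each of the 24 characters of GXGEXGXEGEXEGXGEXEGXEGEX in place — GX GEX GX E GEX GX GEX E GX E GEX E GX GEX GX E GEX E GX GEX E GX E GEX — and concatenate.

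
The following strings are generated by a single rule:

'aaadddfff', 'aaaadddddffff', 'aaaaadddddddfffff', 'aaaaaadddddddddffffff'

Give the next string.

Term n consists of n+1 a's, followed by 2n-1 d's, followed by n+1 f's, where the shown terms are n = 2, 3, 4, 5.
For the next term, n = 6, so the run lengths are 7, 11, 7.

aaaaaaadddddddddddfffffff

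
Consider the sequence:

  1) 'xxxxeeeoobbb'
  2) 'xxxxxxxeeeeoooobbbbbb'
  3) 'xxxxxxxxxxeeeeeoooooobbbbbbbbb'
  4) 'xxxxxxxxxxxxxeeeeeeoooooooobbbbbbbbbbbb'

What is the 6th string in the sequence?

xxxxxxxxxxxxxxxxxxxeeeeeeeeoooooooooooobbbbbbbbbbbbbbbbbb

Reading off run lengths: x runs 4, 7, 10, 13; e runs 3, 4, 5, 6; o runs 2, 4, 6, 8; b runs 3, 6, 9, 12 — each is linear in n (n = 1, 2, …).
For term 6, n = 6, so the run lengths are 19, 8, 12, 18.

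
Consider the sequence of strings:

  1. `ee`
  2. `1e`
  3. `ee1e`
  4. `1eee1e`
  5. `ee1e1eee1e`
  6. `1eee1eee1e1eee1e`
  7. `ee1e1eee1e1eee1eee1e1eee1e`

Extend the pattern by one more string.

Each term (from the third on) is the two preceding terms concatenated in order: term 3 = ee·1e = ee1e.
The next term joins 1eee1eee1e1eee1e and ee1e1eee1e1eee1eee1e1eee1e.

1eee1eee1e1eee1eee1e1eee1e1eee1eee1e1eee1e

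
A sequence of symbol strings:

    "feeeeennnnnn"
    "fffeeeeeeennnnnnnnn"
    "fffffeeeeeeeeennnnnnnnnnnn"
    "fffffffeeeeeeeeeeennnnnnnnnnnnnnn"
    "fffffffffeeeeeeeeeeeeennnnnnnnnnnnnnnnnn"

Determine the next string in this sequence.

Each string has the form f^{2n-1} e^{2n+3} n^{3n+3} (n = 1, 2, …).
For the next term, n = 6, so the run lengths are 11, 15, 21.

fffffffffffeeeeeeeeeeeeeeennnnnnnnnnnnnnnnnnnnn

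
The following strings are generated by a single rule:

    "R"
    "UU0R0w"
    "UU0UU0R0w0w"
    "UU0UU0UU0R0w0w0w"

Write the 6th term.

UU0UU0UU0UU0UU0R0w0w0w0w0w

Each term wraps the previous one in UU0 on the left and 0w on the right.
From UU0UU0UU0R0w0w0w, 2 further steps: UU0UU0UU0R0w0w0w → UU0UU0UU0UU0R0w0w0w0w → (answer).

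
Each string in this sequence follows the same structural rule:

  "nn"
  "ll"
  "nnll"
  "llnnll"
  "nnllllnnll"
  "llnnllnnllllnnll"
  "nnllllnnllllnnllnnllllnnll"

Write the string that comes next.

From term 3 onward, concatenate the second-to-last term with the last: nn·ll = nnll, ll·nnll = llnnll, …
Continuing: llnnllnnllllnnll · nnllllnnllllnnllnnllllnnll gives term 8.

llnnllnnllllnnllnnllllnnllllnnllnnllllnnll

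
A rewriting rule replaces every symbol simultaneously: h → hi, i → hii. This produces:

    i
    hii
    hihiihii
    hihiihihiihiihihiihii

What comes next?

Replace each of the 21 characters of hihiihihiihiihihiihii in place — hi hii hi hii hii hi hii hi hii hii hi hii hii hi hii hi hii hii hi hii hii — and concatenate.

hihiihihiihiihihiihihiihiihihiihiihihiihihiihiihihiihii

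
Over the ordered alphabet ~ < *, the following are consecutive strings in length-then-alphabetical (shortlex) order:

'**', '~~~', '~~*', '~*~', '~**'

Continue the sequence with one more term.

*~~

Find the rightmost character of ~** below *, bump it to the next letter, and reset everything to its right to ~.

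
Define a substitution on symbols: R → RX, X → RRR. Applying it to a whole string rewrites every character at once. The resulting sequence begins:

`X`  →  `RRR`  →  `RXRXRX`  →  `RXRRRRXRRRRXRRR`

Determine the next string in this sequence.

RXRRRRXRXRXRXRRRRXRXRXRXRRRRXRXRX

Applying the rule to each of the 15 symbols of RXRRRRXRRRRXRRR gives the pieces RX RRR RX RX RX RX RRR RX RX RX RX RRR RX RX RX, which concatenate to the answer.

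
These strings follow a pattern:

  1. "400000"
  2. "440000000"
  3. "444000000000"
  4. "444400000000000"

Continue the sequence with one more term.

444440000000000000

The n-th term is n-1 4's then 2n+1 0's, where the shown terms are n = 2, 3, 4, 5.
For the next term, n = 6, so the run lengths are 5, 13.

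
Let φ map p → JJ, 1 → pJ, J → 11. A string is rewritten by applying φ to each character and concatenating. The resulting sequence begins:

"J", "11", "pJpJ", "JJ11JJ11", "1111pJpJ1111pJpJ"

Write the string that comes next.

pJpJpJpJJJ11JJ11pJpJpJpJJJ11JJ11

φ(1111pJpJ1111pJpJ) expands symbol-by-symbol to pJ pJ pJ pJ JJ 11 JJ 11 pJ pJ pJ pJ JJ 11 JJ 11; joining the 16 pieces gives the next term.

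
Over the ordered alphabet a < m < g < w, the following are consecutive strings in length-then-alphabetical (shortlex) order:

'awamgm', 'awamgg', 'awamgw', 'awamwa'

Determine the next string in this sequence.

Find the rightmost character of awamwa below w, bump it to the next letter, and reset everything to its right to a.

awamwm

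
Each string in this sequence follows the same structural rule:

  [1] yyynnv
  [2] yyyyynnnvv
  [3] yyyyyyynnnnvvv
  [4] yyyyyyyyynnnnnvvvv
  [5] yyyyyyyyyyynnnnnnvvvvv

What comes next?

yyyyyyyyyyyyynnnnnnnvvvvvv

Reading off run lengths: y runs 3, 5, 7, 9, 11; n runs 2, 3, 4, 5, 6; v runs 1, 2, 3, 4, 5 — each is linear in n (n = 1, 2, …).
Setting n = 6 gives 13, 7, 6 characters in each block.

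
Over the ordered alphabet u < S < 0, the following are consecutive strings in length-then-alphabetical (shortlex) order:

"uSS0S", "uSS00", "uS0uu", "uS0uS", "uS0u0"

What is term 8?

uS0S0

Advancing 3 positions from uS0u0 through uS0u0 → uS0Su → uS0SS reaches term 8.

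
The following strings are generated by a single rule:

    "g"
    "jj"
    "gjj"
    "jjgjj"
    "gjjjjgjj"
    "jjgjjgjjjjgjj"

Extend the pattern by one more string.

From term 3 onward, concatenate the second-to-last term with the last: g·jj = gjj, jj·gjj = jjgjj, …
The next term joins gjjjjgjj and jjgjjgjjjjgjj.

gjjjjgjjjjgjjgjjjjgjj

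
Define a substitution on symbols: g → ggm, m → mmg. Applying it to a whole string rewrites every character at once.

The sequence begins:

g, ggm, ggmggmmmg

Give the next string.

ggmggmmmgggmggmmmgmmgmmgggm

Expanding ggmggmmmg: g→ggm, g→ggm, m→mmg, g→ggm, g→ggm, m→mmg, m→mmg, m→mmg, g→ggm. Concatenated: ggm ggm mmg ggm ggm mmg mmg mmg ggm.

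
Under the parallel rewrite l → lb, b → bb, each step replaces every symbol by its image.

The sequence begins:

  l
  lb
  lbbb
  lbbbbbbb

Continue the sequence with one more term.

lbbbbbbbbbbbbbbb

Rewriting each symbol of lbbbbbbb: l→lb, b→bb, b→bb, b→bb, b→bb, b→bb, b→bb, b→bb, which concatenates to lb bb bb bb bb bb bb bb.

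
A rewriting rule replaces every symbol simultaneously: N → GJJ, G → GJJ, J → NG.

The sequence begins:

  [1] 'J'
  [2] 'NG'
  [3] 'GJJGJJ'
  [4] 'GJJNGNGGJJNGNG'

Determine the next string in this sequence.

φ(GJJNGNGGJJNGNG) expands symbol-by-symbol to GJJ NG NG GJJ GJJ GJJ GJJ GJJ NG NG GJJ GJJ GJJ GJJ; joining the 14 pieces gives the next term.

GJJNGNGGJJGJJGJJGJJGJJNGNGGJJGJJGJJGJJ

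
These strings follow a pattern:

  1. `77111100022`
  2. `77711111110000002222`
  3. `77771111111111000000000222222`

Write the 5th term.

Each string has the form 7^{n+1} 1^{3n+1} 0^{3n} 2^{2n} (n = 1, 2, …).
At n = 5 the blocks have lengths 6, 16, 15, 10.

77777711111111111111110000000000000002222222222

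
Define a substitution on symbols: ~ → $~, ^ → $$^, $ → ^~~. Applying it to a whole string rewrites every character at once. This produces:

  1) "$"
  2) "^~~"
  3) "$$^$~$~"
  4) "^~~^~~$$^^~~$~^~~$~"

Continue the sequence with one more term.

Rewriting the 19 symbols of ^~~^~~$$^^~~$~^~~$~ one by one yields $$^ $~ $~ $$^ $~ $~ ^~~ ^~~ $$^ $$^ $~ $~ ^~~ $~ $$^ $~ $~ ^~~ $~; concatenated:

$$^$~$~$$^$~$~^~~^~~$$^$$^$~$~^~~$~$$^$~$~^~~$~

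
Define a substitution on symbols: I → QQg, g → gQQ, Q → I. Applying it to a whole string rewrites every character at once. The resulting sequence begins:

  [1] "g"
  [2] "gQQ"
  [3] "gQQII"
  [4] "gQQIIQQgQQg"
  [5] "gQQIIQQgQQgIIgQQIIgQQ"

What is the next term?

gQQIIQQgQQgIIgQQIIgQQQQgQQggQQIIQQgQQggQQII

Replace each of the 21 characters of gQQIIQQgQQgIIgQQIIgQQ in place — gQQ I I QQg QQg I I gQQ I I gQQ QQg QQg gQQ I I QQg QQg gQQ I I — and concatenate.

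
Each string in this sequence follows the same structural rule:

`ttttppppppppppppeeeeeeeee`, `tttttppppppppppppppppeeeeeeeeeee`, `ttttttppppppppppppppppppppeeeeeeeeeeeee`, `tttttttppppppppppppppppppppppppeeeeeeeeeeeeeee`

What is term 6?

Term n consists of n+1 t's, followed by 4n p's, followed by 2n+3 e's, where the shown terms are n = 3, 4, 5, 6.
For term 6, n = 8, so the run lengths are 9, 32, 19.

tttttttttppppppppppppppppppppppppppppppppeeeeeeeeeeeeeeeeeee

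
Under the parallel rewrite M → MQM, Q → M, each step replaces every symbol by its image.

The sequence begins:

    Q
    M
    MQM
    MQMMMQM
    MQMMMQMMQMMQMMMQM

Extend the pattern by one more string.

Rewriting the 17 symbols of MQMMMQMMQMMQMMMQM one by one yields MQM M MQM MQM MQM M MQM MQM M MQM MQM M MQM MQM MQM M MQM; concatenated:

MQMMMQMMQMMQMMMQMMQMMMQMMQMMMQMMQMMQMMMQM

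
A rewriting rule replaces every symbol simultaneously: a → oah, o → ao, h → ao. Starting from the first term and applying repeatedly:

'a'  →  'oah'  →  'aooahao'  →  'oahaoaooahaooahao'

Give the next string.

aooahaooahaooahaoaooahaooahaoaooahaooahao

Replace each of the 17 characters of oahaoaooahaooahao in place — ao oah ao oah ao oah ao ao oah ao oah ao ao oah ao oah ao — and concatenate.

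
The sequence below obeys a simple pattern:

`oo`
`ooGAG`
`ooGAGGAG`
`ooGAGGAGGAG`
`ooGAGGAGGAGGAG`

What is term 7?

ooGAGGAGGAGGAGGAGGAG

Each term is the previous one with GAG appended.
From ooGAGGAGGAGGAG, 2 further steps: ooGAGGAGGAGGAG → ooGAGGAGGAGGAGGAG → (answer).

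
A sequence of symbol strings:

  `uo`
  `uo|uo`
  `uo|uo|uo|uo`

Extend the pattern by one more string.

uo|uo|uo|uo|uo|uo|uo|uo

s(k+1) = s(k)·|·s(k) — each term doubles the last with '|' between the halves.
One more doubling of uo|uo|uo|uo gives the answer.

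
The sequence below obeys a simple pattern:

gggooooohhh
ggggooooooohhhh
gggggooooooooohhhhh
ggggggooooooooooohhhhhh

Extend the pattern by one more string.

gggggggooooooooooooohhhhhhh

The n-th term is n g's then 2n-1 o's then n h's, where the shown terms are n = 3, 4, 5, 6.
For the next term, n = 7, so the run lengths are 7, 13, 7.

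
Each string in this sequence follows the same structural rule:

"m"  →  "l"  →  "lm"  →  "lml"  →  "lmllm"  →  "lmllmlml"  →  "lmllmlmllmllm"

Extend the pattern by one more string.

Each term (from the third on) is the previous term followed by the one before it: term 3 = l·m = lm.
So term 8 is lmllmlmllmllm·lmllmlml.

lmllmlmllmllmlmllmlml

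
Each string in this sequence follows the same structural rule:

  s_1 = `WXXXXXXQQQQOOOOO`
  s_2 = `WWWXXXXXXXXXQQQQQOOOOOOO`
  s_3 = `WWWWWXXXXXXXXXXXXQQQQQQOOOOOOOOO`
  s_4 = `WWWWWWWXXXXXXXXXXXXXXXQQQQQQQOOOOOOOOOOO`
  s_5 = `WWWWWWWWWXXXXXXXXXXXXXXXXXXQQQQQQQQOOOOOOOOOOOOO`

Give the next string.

WWWWWWWWWWWXXXXXXXXXXXXXXXXXXXXXQQQQQQQQQOOOOOOOOOOOOOOO

The n-th term is 2n-1 W's then 3n+3 X's then n+3 Q's then 2n+3 O's (n = 1, 2, …).
Setting n = 6 gives 11, 21, 9, 15 characters in each block.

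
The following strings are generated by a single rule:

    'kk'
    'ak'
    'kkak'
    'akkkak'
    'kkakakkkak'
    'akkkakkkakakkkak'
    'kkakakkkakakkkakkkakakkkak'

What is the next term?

akkkakkkakakkkakkkakakkkakakkkakkkakakkkak

Each term (from the third on) is the two preceding terms concatenated in order: term 3 = kk·ak = kkak.
Continuing: akkkakkkakakkkak · kkakakkkakakkkakkkakakkkak gives term 8.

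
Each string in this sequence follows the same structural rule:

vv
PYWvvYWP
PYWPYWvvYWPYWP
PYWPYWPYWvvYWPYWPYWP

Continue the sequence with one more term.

s(k+1) = PYW·s(k)·YWP, so each term gains PYW as a prefix and YWP as a suffix.
Applying this once more to PYWPYWPYWvvYWPYWPYWP:

PYWPYWPYWPYWvvYWPYWPYWPYWP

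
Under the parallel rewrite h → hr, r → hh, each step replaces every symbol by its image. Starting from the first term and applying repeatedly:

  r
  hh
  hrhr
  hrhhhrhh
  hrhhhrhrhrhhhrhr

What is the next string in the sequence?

φ(hrhhhrhrhrhhhrhr) expands symbol-by-symbol to hr hh hr hr hr hh hr hh hr hh hr hr hr hh hr hh; joining the 16 pieces gives the next term.

hrhhhrhrhrhhhrhhhrhhhrhrhrhhhrhh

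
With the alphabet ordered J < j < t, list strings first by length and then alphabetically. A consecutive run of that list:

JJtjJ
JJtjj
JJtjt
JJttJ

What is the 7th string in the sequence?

Stepping forward 3 times from JJttJ: JJttJ → JJttj → JJttt, then the target.

JjJJJ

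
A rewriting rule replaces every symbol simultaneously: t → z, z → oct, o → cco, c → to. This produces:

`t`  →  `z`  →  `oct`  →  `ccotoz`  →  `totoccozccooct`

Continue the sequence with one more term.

zccozccototoccoocttotoccoccotoz

φ(totoccozccooct) expands symbol-by-symbol to z cco z cco to to cco oct to to cco cco to z; joining the 14 pieces gives the next term.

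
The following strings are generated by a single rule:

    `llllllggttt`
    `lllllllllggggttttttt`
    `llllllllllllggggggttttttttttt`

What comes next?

lllllllllllllllggggggggttttttttttttttt

Each string has the form l^{3n+3} g^{2n} t^{4n-1} (n = 1, 2, …).
For the next term, n = 4, so the run lengths are 15, 8, 15.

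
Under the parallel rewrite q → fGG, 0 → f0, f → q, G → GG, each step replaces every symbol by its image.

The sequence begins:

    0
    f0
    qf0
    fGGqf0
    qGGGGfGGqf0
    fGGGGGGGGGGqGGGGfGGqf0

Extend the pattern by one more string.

Replace each of the 22 characters of fGGGGGGGGGGqGGGGfGGqf0 in place — q GG GG GG GG GG GG GG GG GG GG fGG GG GG GG GG q GG GG fGG q f0 — and concatenate.

qGGGGGGGGGGGGGGGGGGGGfGGGGGGGGGGqGGGGfGGqf0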